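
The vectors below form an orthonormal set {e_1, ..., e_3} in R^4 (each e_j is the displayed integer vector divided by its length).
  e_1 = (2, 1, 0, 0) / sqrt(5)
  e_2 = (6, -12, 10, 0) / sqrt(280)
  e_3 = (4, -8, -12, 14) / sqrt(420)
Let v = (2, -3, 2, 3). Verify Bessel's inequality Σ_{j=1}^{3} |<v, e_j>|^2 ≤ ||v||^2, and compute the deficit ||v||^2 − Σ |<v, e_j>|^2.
Σ |<v, e_j>|^2 = 68/3; ||v||^2 = 26; deficit = 10/3

Write each e_j = u_j / sqrt(<u_j, u_j>) where u_j is the displayed integer vector. Then <v, e_j> = <v, u_j> / sqrt(<u_j, u_j>), so |<v, e_j>|^2 = <v, u_j>^2 / <u_j, u_j>.
Coefficients: <v, e_1> = 1/sqrt(5), <v, e_2> = 68/sqrt(280), <v, e_3> = 50/sqrt(420).
Square and sum: Σ |<v, e_j>|^2 = 68/3.
Compute ||v||^2 = v·v = 26.
Deficit = 26 − 68/3 = 10/3 ≥ 0, confirming Bessel's inequality. (The deficit equals ||v − Σ <v,e_j> e_j||^2, the squared distance from v to span{e_j}.)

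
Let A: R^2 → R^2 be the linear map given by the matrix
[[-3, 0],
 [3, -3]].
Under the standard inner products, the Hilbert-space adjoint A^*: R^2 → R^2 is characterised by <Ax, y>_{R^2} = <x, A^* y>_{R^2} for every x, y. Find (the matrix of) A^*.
A^* = A^T =
[[-3, 3],
 [0, -3]]

For real matrices with standard dot products, the defining identity <Ax, y> = <x, A^* y> gives (Ax)^T y = x^T (A^*) y, i.e. x^T A^T y = x^T (A^*) y. Since this holds for all x, y, we must have A^* = A^T. Therefore
A^* =
[[-3, 3],
 [0, -3]].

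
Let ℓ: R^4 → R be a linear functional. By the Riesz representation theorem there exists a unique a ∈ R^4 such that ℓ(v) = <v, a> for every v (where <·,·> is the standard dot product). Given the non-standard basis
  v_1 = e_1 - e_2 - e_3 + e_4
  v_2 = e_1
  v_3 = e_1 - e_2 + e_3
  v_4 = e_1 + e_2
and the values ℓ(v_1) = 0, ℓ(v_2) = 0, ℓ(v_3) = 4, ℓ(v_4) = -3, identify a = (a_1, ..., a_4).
a = (0, -3, 1, -2)

Write a = (a_1, ..., a_4) in the standard basis. For each basis vector v_i, ℓ(v_i) = <v_i, a> is a linear equation in the a_j's. Collect the n equations into a matrix system V a = ℓ, where row i of V is v_i (expressed in the standard basis). Since V is invertible (lower-triangular with 1s on the diagonal, up to permutation), solve by back-substitution:
  V =
[[1, -1, -1, 1],
 [1, 0, 0, 0],
 [1, -1, 1, 0],
 [1, 1, 0, 0]]
  V a = (0, 0, 4, -3)
Solving gives a = (0, -3, 1, -2).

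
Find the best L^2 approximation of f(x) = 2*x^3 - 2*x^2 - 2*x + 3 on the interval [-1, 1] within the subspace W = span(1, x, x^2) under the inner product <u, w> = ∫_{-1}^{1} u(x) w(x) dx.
g(x) = -2*x^2 - 4*x/5 + 3

The best approximation g ∈ W is the orthogonal projection of f onto W. Writing g = a_0 + a_1 x + a_2 x^2, the coefficients solve the normal equations G · a = b where
  G_{ij} = <φ_i, φ_j> and b_i = <f, φ_i>, with φ_0 = 1, φ_1 = x, φ_2 = x^2.
G =
  [2, 0, 2/3]
  [0, 2/3, 0]
  [2/3, 0, 2/5],
b = (14/3, -8/15, 6/5).
Solving gives a_0 = 3, a_1 = -4/5, a_2 = -2, so
  g(x) = -2*x^2 - 4*x/5 + 3.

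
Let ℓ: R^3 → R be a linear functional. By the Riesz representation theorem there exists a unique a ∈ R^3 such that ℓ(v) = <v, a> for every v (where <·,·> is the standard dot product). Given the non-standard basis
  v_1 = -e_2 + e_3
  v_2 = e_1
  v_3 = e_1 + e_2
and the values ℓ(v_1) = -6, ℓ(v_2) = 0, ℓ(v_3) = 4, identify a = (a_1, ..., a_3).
a = (0, 4, -2)

Write a = (a_1, ..., a_3) in the standard basis. For each basis vector v_i, ℓ(v_i) = <v_i, a> is a linear equation in the a_j's. Collect the n equations into a matrix system V a = ℓ, where row i of V is v_i (expressed in the standard basis). Since V is invertible (lower-triangular with 1s on the diagonal, up to permutation), solve by back-substitution:
  V =
[[0, -1, 1],
 [1, 0, 0],
 [1, 1, 0]]
  V a = (-6, 0, 4)
Solving gives a = (0, 4, -2).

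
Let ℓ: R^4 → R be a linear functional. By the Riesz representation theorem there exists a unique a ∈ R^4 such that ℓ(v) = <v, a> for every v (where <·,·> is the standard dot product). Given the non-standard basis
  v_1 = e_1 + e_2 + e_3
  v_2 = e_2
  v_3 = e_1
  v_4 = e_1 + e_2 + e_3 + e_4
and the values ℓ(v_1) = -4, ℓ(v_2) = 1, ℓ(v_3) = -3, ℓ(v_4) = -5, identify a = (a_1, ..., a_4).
a = (-3, 1, -2, -1)

Write a = (a_1, ..., a_4) in the standard basis. For each basis vector v_i, ℓ(v_i) = <v_i, a> is a linear equation in the a_j's. Collect the n equations into a matrix system V a = ℓ, where row i of V is v_i (expressed in the standard basis). Since V is invertible (lower-triangular with 1s on the diagonal, up to permutation), solve by back-substitution:
  V =
[[1, 1, 1, 0],
 [0, 1, 0, 0],
 [1, 0, 0, 0],
 [1, 1, 1, 1]]
  V a = (-4, 1, -3, -5)
Solving gives a = (-3, 1, -2, -1).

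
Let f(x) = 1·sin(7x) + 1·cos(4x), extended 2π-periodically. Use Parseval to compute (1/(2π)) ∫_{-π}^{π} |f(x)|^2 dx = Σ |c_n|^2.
Σ |c_n|^2 = 1

Expand |f|^2 and use orthogonality of {sin(nx), cos(mx)} on [-π, π]:
  ∫_{-π}^{π} sin(nx)^2 dx = π, ∫ cos(mx)^2 dx = π, and cross terms integrate to 0.
So ∫_{-π}^{π} f(x)^2 dx = 1^2 · π + 1^2 · π = (1 + 1)π.
Divide by 2π: (1 + 1)/2 = 1.
By Parseval, this equals Σ |c_n|^2.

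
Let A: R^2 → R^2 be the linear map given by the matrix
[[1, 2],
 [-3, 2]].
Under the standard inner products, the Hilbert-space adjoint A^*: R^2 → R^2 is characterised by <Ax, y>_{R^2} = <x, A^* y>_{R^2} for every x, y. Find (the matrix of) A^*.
A^* = A^T =
[[1, -3],
 [2, 2]]

For real matrices with standard dot products, the defining identity <Ax, y> = <x, A^* y> gives (Ax)^T y = x^T (A^*) y, i.e. x^T A^T y = x^T (A^*) y. Since this holds for all x, y, we must have A^* = A^T. Therefore
A^* =
[[1, -3],
 [2, 2]].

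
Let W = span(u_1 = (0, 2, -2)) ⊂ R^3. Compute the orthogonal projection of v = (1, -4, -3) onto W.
proj_W(v) = (0, -1/2, 1/2)

Set up U = [u_1 | ... | u_1] ∈ R^(3×1). The projector onto W = col(U) is P = U (U^T U)^(-1) U^T.
Compute U^T U =
  [8],
and U^T v = (-2).
Solve U^T U · c = U^T v for the coefficients: c = (-1/4). The projection is proj_W(v) = U c.
Check: (v - proj_W(v)) · u_1 = 0  (should be 0).
Result: proj_W(v) = (0, -1/2, 1/2).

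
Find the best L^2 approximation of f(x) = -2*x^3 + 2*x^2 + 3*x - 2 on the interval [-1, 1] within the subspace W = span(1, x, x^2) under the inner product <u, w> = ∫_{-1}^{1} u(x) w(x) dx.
g(x) = 2*x^2 + 9*x/5 - 2

The best approximation g ∈ W is the orthogonal projection of f onto W. Writing g = a_0 + a_1 x + a_2 x^2, the coefficients solve the normal equations G · a = b where
  G_{ij} = <φ_i, φ_j> and b_i = <f, φ_i>, with φ_0 = 1, φ_1 = x, φ_2 = x^2.
G =
  [2, 0, 2/3]
  [0, 2/3, 0]
  [2/3, 0, 2/5],
b = (-8/3, 6/5, -8/15).
Solving gives a_0 = -2, a_1 = 9/5, a_2 = 2, so
  g(x) = 2*x^2 + 9*x/5 - 2.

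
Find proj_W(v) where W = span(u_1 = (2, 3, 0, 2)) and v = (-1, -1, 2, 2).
proj_W(v) = (-2/17, -3/17, 0, -2/17)

Set up U = [u_1 | ... | u_1] ∈ R^(4×1). The projector onto W = col(U) is P = U (U^T U)^(-1) U^T.
Compute U^T U =
  [17],
and U^T v = (-1).
Solve U^T U · c = U^T v for the coefficients: c = (-1/17). The projection is proj_W(v) = U c.
Check: (v - proj_W(v)) · u_1 = 0  (should be 0).
Result: proj_W(v) = (-2/17, -3/17, 0, -2/17).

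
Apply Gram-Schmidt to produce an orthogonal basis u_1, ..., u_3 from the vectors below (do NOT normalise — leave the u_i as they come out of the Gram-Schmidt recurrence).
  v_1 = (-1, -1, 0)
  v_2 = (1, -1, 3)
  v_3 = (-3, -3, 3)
Orthogonal basis:
  u_1 = (-1, -1, 0)
  u_2 = (1, -1, 3)
  u_3 = (-9/11, 9/11, 6/11)

Apply the Gram-Schmidt recurrence
  u_1 = v_1
  u_i = v_i − Σ_{j<i} ((v_i · u_j) / (u_j · u_j)) · u_j.

Step by step this gives:
  u_1 = (-1, -1, 0)
  u_2 = (1, -1, 3)
  u_3 = (-9/11, 9/11, 6/11)

Orthogonality check:
  u_2 · u_1 = 0 (should be 0)
  u_3 · u_1 = 0 (should be 0)
  u_3 · u_2 = 0 (should be 0)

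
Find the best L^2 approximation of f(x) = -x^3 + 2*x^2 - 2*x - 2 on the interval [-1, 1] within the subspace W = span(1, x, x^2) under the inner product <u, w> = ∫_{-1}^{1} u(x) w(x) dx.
g(x) = 2*x^2 - 13*x/5 - 2

The best approximation g ∈ W is the orthogonal projection of f onto W. Writing g = a_0 + a_1 x + a_2 x^2, the coefficients solve the normal equations G · a = b where
  G_{ij} = <φ_i, φ_j> and b_i = <f, φ_i>, with φ_0 = 1, φ_1 = x, φ_2 = x^2.
G =
  [2, 0, 2/3]
  [0, 2/3, 0]
  [2/3, 0, 2/5],
b = (-8/3, -26/15, -8/15).
Solving gives a_0 = -2, a_1 = -13/5, a_2 = 2, so
  g(x) = 2*x^2 - 13*x/5 - 2.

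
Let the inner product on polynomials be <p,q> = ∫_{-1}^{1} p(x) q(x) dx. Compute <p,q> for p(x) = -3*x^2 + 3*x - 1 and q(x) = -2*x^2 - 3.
<p,q> = 236/15

Expand the product: p(x)·q(x) = 6*x^4 - 6*x^3 + 11*x^2 - 9*x + 3.
∫_{-1}^{1} of each monomial x^k gives [2/(k+1) if k even, 0 if k odd]. Integrating term-by-term (or equivalently evaluating the antiderivative F(x) = 6*x^5/5 - 3*x^4/2 + 11*x^3/3 - 9*x^2/2 + 3*x at the endpoints):
  F(1) − F(−1) = 28/15 − (-208/15) = 236/15.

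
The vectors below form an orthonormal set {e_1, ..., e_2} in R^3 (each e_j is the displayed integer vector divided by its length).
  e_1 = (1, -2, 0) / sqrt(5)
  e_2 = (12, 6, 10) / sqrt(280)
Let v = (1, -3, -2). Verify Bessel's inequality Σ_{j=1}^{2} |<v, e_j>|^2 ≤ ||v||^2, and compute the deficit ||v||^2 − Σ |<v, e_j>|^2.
Σ |<v, e_j>|^2 = 171/14; ||v||^2 = 14; deficit = 25/14

Write each e_j = u_j / sqrt(<u_j, u_j>) where u_j is the displayed integer vector. Then <v, e_j> = <v, u_j> / sqrt(<u_j, u_j>), so |<v, e_j>|^2 = <v, u_j>^2 / <u_j, u_j>.
Coefficients: <v, e_1> = 7/sqrt(5), <v, e_2> = -26/sqrt(280).
Square and sum: Σ |<v, e_j>|^2 = 171/14.
Compute ||v||^2 = v·v = 14.
Deficit = 14 − 171/14 = 25/14 ≥ 0, confirming Bessel's inequality. (The deficit equals ||v − Σ <v,e_j> e_j||^2, the squared distance from v to span{e_j}.)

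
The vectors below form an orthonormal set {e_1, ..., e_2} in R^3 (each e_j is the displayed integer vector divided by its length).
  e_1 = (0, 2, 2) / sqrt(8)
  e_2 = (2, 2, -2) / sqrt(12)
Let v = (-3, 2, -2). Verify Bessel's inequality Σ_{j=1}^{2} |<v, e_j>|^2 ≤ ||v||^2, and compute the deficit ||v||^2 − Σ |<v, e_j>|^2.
Σ |<v, e_j>|^2 = 1/3; ||v||^2 = 17; deficit = 50/3

Write each e_j = u_j / sqrt(<u_j, u_j>) where u_j is the displayed integer vector. Then <v, e_j> = <v, u_j> / sqrt(<u_j, u_j>), so |<v, e_j>|^2 = <v, u_j>^2 / <u_j, u_j>.
Coefficients: <v, e_1> = 0/sqrt(8), <v, e_2> = 2/sqrt(12).
Square and sum: Σ |<v, e_j>|^2 = 1/3.
Compute ||v||^2 = v·v = 17.
Deficit = 17 − 1/3 = 50/3 ≥ 0, confirming Bessel's inequality. (The deficit equals ||v − Σ <v,e_j> e_j||^2, the squared distance from v to span{e_j}.)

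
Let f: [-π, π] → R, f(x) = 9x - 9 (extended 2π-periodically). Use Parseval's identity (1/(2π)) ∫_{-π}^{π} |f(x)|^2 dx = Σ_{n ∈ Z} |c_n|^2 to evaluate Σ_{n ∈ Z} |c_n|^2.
Σ |c_n|^2 = 27π^2 + 81

Expand and integrate term by term over [-π, π]:
  ∫ (9x)^2 dx = 81·(2π^3/3); ∫ 2·9·(-9)·x dx = 0 (odd integrand); ∫ (-9)^2 dx = 81·2π.
So (1/(2π)) ∫_{-π}^{π} (9x - 9)^2 dx = 81π^2/3 + 81 = 27π^2 + 81.
Parseval ⇒ Σ |c_n|^2 = 27π^2 + 81.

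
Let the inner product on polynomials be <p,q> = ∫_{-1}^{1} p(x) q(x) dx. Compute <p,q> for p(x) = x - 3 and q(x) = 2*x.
<p,q> = 4/3

Expand the product: p(x)·q(x) = 2*x^2 - 6*x.
∫_{-1}^{1} of each monomial x^k gives [2/(k+1) if k even, 0 if k odd]. Integrating term-by-term (or equivalently evaluating the antiderivative F(x) = 2*x^3/3 - 3*x^2 at the endpoints):
  F(1) − F(−1) = -7/3 − (-11/3) = 4/3.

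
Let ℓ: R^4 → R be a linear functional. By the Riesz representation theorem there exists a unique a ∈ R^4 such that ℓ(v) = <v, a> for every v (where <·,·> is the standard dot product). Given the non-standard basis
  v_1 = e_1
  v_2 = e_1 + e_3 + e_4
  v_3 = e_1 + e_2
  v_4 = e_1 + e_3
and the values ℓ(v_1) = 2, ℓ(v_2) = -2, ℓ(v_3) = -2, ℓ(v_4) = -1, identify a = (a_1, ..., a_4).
a = (2, -4, -3, -1)

Write a = (a_1, ..., a_4) in the standard basis. For each basis vector v_i, ℓ(v_i) = <v_i, a> is a linear equation in the a_j's. Collect the n equations into a matrix system V a = ℓ, where row i of V is v_i (expressed in the standard basis). Since V is invertible (lower-triangular with 1s on the diagonal, up to permutation), solve by back-substitution:
  V =
[[1, 0, 0, 0],
 [1, 0, 1, 1],
 [1, 1, 0, 0],
 [1, 0, 1, 0]]
  V a = (2, -2, -2, -1)
Solving gives a = (2, -4, -3, -1).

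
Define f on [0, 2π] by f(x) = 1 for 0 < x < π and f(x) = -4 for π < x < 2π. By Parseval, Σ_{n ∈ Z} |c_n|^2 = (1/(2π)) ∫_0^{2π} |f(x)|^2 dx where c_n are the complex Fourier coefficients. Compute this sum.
Σ |c_n|^2 = 17/2

Parseval equates the L^2 energy of f (normalised by 1/(2π)) with the ℓ^2 sum of its Fourier coefficients: (1/(2π)) ∫_0^{2π} |f|^2 = Σ |c_n|^2.
Compute the left side: (1/(2π)) [∫_0^π 1^2 dx + ∫_π^{2π} (-4)^2 dx] = (1/(2π)) · (1π + 16π) = (1 + 16)/2 = 17/2.
So Σ_{n ∈ Z} |c_n|^2 = 17/2.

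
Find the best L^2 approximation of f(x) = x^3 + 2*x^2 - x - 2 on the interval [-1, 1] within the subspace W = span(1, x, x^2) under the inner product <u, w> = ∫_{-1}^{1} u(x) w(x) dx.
g(x) = 2*x^2 - 2*x/5 - 2

The best approximation g ∈ W is the orthogonal projection of f onto W. Writing g = a_0 + a_1 x + a_2 x^2, the coefficients solve the normal equations G · a = b where
  G_{ij} = <φ_i, φ_j> and b_i = <f, φ_i>, with φ_0 = 1, φ_1 = x, φ_2 = x^2.
G =
  [2, 0, 2/3]
  [0, 2/3, 0]
  [2/3, 0, 2/5],
b = (-8/3, -4/15, -8/15).
Solving gives a_0 = -2, a_1 = -2/5, a_2 = 2, so
  g(x) = 2*x^2 - 2*x/5 - 2.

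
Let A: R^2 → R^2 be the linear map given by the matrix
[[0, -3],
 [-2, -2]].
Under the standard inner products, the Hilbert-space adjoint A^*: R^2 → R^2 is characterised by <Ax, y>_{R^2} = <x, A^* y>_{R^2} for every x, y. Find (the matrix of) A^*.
A^* = A^T =
[[0, -2],
 [-3, -2]]

For real matrices with standard dot products, the defining identity <Ax, y> = <x, A^* y> gives (Ax)^T y = x^T (A^*) y, i.e. x^T A^T y = x^T (A^*) y. Since this holds for all x, y, we must have A^* = A^T. Therefore
A^* =
[[0, -2],
 [-3, -2]].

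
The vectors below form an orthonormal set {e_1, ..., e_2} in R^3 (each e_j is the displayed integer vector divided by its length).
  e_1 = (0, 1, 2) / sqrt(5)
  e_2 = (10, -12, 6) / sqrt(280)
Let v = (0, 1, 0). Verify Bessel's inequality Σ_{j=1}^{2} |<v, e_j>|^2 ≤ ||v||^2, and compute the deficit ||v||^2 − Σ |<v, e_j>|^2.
Σ |<v, e_j>|^2 = 5/7; ||v||^2 = 1; deficit = 2/7

Write each e_j = u_j / sqrt(<u_j, u_j>) where u_j is the displayed integer vector. Then <v, e_j> = <v, u_j> / sqrt(<u_j, u_j>), so |<v, e_j>|^2 = <v, u_j>^2 / <u_j, u_j>.
Coefficients: <v, e_1> = 1/sqrt(5), <v, e_2> = -12/sqrt(280).
Square and sum: Σ |<v, e_j>|^2 = 5/7.
Compute ||v||^2 = v·v = 1.
Deficit = 1 − 5/7 = 2/7 ≥ 0, confirming Bessel's inequality. (The deficit equals ||v − Σ <v,e_j> e_j||^2, the squared distance from v to span{e_j}.)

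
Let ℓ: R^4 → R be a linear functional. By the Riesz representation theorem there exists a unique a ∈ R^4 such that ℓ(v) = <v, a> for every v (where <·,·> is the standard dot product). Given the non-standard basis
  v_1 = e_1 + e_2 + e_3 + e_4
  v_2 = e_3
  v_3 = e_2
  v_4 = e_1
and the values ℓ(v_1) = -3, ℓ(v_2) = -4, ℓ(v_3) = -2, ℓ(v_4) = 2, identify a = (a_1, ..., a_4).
a = (2, -2, -4, 1)

Write a = (a_1, ..., a_4) in the standard basis. For each basis vector v_i, ℓ(v_i) = <v_i, a> is a linear equation in the a_j's. Collect the n equations into a matrix system V a = ℓ, where row i of V is v_i (expressed in the standard basis). Since V is invertible (lower-triangular with 1s on the diagonal, up to permutation), solve by back-substitution:
  V =
[[1, 1, 1, 1],
 [0, 0, 1, 0],
 [0, 1, 0, 0],
 [1, 0, 0, 0]]
  V a = (-3, -4, -2, 2)
Solving gives a = (2, -2, -4, 1).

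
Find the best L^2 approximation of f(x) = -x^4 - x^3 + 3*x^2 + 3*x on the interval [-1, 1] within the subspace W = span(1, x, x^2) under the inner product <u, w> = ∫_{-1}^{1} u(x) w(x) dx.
g(x) = 15*x^2/7 + 12*x/5 + 3/35

The best approximation g ∈ W is the orthogonal projection of f onto W. Writing g = a_0 + a_1 x + a_2 x^2, the coefficients solve the normal equations G · a = b where
  G_{ij} = <φ_i, φ_j> and b_i = <f, φ_i>, with φ_0 = 1, φ_1 = x, φ_2 = x^2.
G =
  [2, 0, 2/3]
  [0, 2/3, 0]
  [2/3, 0, 2/5],
b = (8/5, 8/5, 32/35).
Solving gives a_0 = 3/35, a_1 = 12/5, a_2 = 15/7, so
  g(x) = 15*x^2/7 + 12*x/5 + 3/35.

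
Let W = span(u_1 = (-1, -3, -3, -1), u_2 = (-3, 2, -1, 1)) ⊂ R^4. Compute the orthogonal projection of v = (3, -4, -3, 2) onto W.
proj_W(v) = (444/299, -1132/299, -20/13, -452/299)

Set up U = [u_1 | ... | u_2] ∈ R^(4×2). The projector onto W = col(U) is P = U (U^T U)^(-1) U^T.
Compute U^T U =
  [20, -1]
  [-1, 15],
and U^T v = (16, -12).
Solve U^T U · c = U^T v for the coefficients: c = (228/299, -224/299). The projection is proj_W(v) = U c.
Check: (v - proj_W(v)) · u_1 = 0  (should be 0).
Check: (v - proj_W(v)) · u_2 = 0  (should be 0).
Result: proj_W(v) = (444/299, -1132/299, -20/13, -452/299).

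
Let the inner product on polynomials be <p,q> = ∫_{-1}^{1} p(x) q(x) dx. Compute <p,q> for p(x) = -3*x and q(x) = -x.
<p,q> = 2

Expand the product: p(x)·q(x) = 3*x^2.
∫_{-1}^{1} of each monomial x^k gives [2/(k+1) if k even, 0 if k odd]. Integrating term-by-term (or equivalently evaluating the antiderivative F(x) = x^3 at the endpoints):
  F(1) − F(−1) = 1 − (-1) = 2.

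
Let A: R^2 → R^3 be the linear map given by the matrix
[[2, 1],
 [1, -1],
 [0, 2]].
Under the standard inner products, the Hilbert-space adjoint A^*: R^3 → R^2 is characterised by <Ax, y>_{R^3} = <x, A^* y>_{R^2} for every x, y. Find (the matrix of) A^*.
A^* = A^T =
[[2, 1, 0],
 [1, -1, 2]]

For real matrices with standard dot products, the defining identity <Ax, y> = <x, A^* y> gives (Ax)^T y = x^T (A^*) y, i.e. x^T A^T y = x^T (A^*) y. Since this holds for all x, y, we must have A^* = A^T. Therefore
A^* =
[[2, 1, 0],
 [1, -1, 2]].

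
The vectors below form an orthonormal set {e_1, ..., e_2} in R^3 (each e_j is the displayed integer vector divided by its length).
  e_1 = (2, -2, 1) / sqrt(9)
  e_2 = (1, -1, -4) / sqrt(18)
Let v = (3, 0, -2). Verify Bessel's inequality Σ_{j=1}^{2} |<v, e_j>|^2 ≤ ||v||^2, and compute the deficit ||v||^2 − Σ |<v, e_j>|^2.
Σ |<v, e_j>|^2 = 17/2; ||v||^2 = 13; deficit = 9/2

Write each e_j = u_j / sqrt(<u_j, u_j>) where u_j is the displayed integer vector. Then <v, e_j> = <v, u_j> / sqrt(<u_j, u_j>), so |<v, e_j>|^2 = <v, u_j>^2 / <u_j, u_j>.
Coefficients: <v, e_1> = 4/sqrt(9), <v, e_2> = 11/sqrt(18).
Square and sum: Σ |<v, e_j>|^2 = 17/2.
Compute ||v||^2 = v·v = 13.
Deficit = 13 − 17/2 = 9/2 ≥ 0, confirming Bessel's inequality. (The deficit equals ||v − Σ <v,e_j> e_j||^2, the squared distance from v to span{e_j}.)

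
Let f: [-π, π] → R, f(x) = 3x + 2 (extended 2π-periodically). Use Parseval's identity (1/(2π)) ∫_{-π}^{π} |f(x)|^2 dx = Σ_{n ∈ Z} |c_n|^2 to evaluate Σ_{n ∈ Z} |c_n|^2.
Σ |c_n|^2 = 3π^2 + 4

Expand and integrate term by term over [-π, π]:
  ∫ (3x)^2 dx = 9·(2π^3/3); ∫ 2·3·(2)·x dx = 0 (odd integrand); ∫ 2^2 dx = 4·2π.
So (1/(2π)) ∫_{-π}^{π} (3x + 2)^2 dx = 9π^2/3 + 4 = 3π^2 + 4.
Parseval ⇒ Σ |c_n|^2 = 3π^2 + 4.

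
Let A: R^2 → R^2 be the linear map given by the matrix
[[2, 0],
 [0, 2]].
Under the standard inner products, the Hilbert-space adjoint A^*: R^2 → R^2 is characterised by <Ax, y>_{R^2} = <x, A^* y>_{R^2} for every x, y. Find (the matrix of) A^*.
A^* = A^T =
[[2, 0],
 [0, 2]]

For real matrices with standard dot products, the defining identity <Ax, y> = <x, A^* y> gives (Ax)^T y = x^T (A^*) y, i.e. x^T A^T y = x^T (A^*) y. Since this holds for all x, y, we must have A^* = A^T. Therefore
A^* =
[[2, 0],
 [0, 2]].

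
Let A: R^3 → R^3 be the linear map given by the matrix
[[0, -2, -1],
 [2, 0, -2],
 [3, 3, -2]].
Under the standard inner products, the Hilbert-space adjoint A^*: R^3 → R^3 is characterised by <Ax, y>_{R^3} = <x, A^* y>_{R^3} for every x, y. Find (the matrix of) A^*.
A^* = A^T =
[[0, 2, 3],
 [-2, 0, 3],
 [-1, -2, -2]]

For real matrices with standard dot products, the defining identity <Ax, y> = <x, A^* y> gives (Ax)^T y = x^T (A^*) y, i.e. x^T A^T y = x^T (A^*) y. Since this holds for all x, y, we must have A^* = A^T. Therefore
A^* =
[[0, 2, 3],
 [-2, 0, 3],
 [-1, -2, -2]].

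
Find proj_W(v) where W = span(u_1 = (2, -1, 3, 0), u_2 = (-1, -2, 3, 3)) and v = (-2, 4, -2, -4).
proj_W(v) = (-2/241, 526/241, -948/241, -630/241)

Set up U = [u_1 | ... | u_2] ∈ R^(4×2). The projector onto W = col(U) is P = U (U^T U)^(-1) U^T.
Compute U^T U =
  [14, 9]
  [9, 23],
and U^T v = (-14, -24).
Solve U^T U · c = U^T v for the coefficients: c = (-106/241, -210/241). The projection is proj_W(v) = U c.
Check: (v - proj_W(v)) · u_1 = 0  (should be 0).
Check: (v - proj_W(v)) · u_2 = 0  (should be 0).
Result: proj_W(v) = (-2/241, 526/241, -948/241, -630/241).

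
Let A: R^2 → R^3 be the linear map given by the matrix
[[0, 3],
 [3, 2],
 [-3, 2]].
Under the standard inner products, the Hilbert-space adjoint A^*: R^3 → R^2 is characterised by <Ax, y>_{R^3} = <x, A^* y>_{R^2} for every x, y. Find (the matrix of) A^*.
A^* = A^T =
[[0, 3, -3],
 [3, 2, 2]]

For real matrices with standard dot products, the defining identity <Ax, y> = <x, A^* y> gives (Ax)^T y = x^T (A^*) y, i.e. x^T A^T y = x^T (A^*) y. Since this holds for all x, y, we must have A^* = A^T. Therefore
A^* =
[[0, 3, -3],
 [3, 2, 2]].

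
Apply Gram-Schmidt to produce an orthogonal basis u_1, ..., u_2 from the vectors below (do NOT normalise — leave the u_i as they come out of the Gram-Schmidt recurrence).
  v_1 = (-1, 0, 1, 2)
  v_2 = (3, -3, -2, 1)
Orthogonal basis:
  u_1 = (-1, 0, 1, 2)
  u_2 = (5/2, -3, -3/2, 2)

Apply the Gram-Schmidt recurrence
  u_1 = v_1
  u_i = v_i − Σ_{j<i} ((v_i · u_j) / (u_j · u_j)) · u_j.

Step by step this gives:
  u_1 = (-1, 0, 1, 2)
  u_2 = (5/2, -3, -3/2, 2)

Orthogonality check:
  u_2 · u_1 = 0 (should be 0)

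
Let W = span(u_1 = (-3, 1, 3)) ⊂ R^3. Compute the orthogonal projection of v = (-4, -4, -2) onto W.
proj_W(v) = (-6/19, 2/19, 6/19)

Set up U = [u_1 | ... | u_1] ∈ R^(3×1). The projector onto W = col(U) is P = U (U^T U)^(-1) U^T.
Compute U^T U =
  [19],
and U^T v = (2).
Solve U^T U · c = U^T v for the coefficients: c = (2/19). The projection is proj_W(v) = U c.
Check: (v - proj_W(v)) · u_1 = 0  (should be 0).
Result: proj_W(v) = (-6/19, 2/19, 6/19).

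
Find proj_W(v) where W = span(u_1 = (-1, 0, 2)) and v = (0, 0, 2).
proj_W(v) = (-4/5, 0, 8/5)

Set up U = [u_1 | ... | u_1] ∈ R^(3×1). The projector onto W = col(U) is P = U (U^T U)^(-1) U^T.
Compute U^T U =
  [5],
and U^T v = (4).
Solve U^T U · c = U^T v for the coefficients: c = (4/5). The projection is proj_W(v) = U c.
Check: (v - proj_W(v)) · u_1 = 0  (should be 0).
Result: proj_W(v) = (-4/5, 0, 8/5).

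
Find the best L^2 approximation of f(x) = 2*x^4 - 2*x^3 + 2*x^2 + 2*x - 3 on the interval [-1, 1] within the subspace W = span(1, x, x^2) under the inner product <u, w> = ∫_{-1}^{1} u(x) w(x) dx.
g(x) = 26*x^2/7 + 4*x/5 - 111/35

The best approximation g ∈ W is the orthogonal projection of f onto W. Writing g = a_0 + a_1 x + a_2 x^2, the coefficients solve the normal equations G · a = b where
  G_{ij} = <φ_i, φ_j> and b_i = <f, φ_i>, with φ_0 = 1, φ_1 = x, φ_2 = x^2.
G =
  [2, 0, 2/3]
  [0, 2/3, 0]
  [2/3, 0, 2/5],
b = (-58/15, 8/15, -22/35).
Solving gives a_0 = -111/35, a_1 = 4/5, a_2 = 26/7, so
  g(x) = 26*x^2/7 + 4*x/5 - 111/35.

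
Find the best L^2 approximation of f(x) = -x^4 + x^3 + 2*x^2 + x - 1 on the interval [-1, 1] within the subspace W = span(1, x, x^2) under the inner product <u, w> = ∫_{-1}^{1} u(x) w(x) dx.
g(x) = 8*x^2/7 + 8*x/5 - 32/35

The best approximation g ∈ W is the orthogonal projection of f onto W. Writing g = a_0 + a_1 x + a_2 x^2, the coefficients solve the normal equations G · a = b where
  G_{ij} = <φ_i, φ_j> and b_i = <f, φ_i>, with φ_0 = 1, φ_1 = x, φ_2 = x^2.
G =
  [2, 0, 2/3]
  [0, 2/3, 0]
  [2/3, 0, 2/5],
b = (-16/15, 16/15, -16/105).
Solving gives a_0 = -32/35, a_1 = 8/5, a_2 = 8/7, so
  g(x) = 8*x^2/7 + 8*x/5 - 32/35.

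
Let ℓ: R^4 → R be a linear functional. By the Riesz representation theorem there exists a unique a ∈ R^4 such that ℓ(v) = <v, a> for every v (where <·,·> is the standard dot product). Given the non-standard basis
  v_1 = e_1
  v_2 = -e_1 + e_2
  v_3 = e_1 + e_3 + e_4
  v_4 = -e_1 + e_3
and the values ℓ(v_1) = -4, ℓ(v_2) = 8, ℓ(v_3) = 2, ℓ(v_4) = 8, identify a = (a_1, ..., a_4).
a = (-4, 4, 4, 2)

Write a = (a_1, ..., a_4) in the standard basis. For each basis vector v_i, ℓ(v_i) = <v_i, a> is a linear equation in the a_j's. Collect the n equations into a matrix system V a = ℓ, where row i of V is v_i (expressed in the standard basis). Since V is invertible (lower-triangular with 1s on the diagonal, up to permutation), solve by back-substitution:
  V =
[[1, 0, 0, 0],
 [-1, 1, 0, 0],
 [1, 0, 1, 1],
 [-1, 0, 1, 0]]
  V a = (-4, 8, 2, 8)
Solving gives a = (-4, 4, 4, 2).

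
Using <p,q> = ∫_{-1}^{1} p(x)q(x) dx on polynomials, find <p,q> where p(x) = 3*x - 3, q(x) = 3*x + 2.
<p,q> = -6

Expand the product: p(x)·q(x) = 9*x^2 - 3*x - 6.
∫_{-1}^{1} of each monomial x^k gives [2/(k+1) if k even, 0 if k odd]. Integrating term-by-term (or equivalently evaluating the antiderivative F(x) = 3*x^3 - 3*x^2/2 - 6*x at the endpoints):
  F(1) − F(−1) = -9/2 − (3/2) = -6.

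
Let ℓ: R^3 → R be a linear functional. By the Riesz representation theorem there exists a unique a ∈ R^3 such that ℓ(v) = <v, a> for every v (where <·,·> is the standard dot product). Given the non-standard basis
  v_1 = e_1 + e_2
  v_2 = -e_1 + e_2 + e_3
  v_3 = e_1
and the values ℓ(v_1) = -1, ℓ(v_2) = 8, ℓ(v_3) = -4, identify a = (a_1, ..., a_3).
a = (-4, 3, 1)

Write a = (a_1, ..., a_3) in the standard basis. For each basis vector v_i, ℓ(v_i) = <v_i, a> is a linear equation in the a_j's. Collect the n equations into a matrix system V a = ℓ, where row i of V is v_i (expressed in the standard basis). Since V is invertible (lower-triangular with 1s on the diagonal, up to permutation), solve by back-substitution:
  V =
[[1, 1, 0],
 [-1, 1, 1],
 [1, 0, 0]]
  V a = (-1, 8, -4)
Solving gives a = (-4, 3, 1).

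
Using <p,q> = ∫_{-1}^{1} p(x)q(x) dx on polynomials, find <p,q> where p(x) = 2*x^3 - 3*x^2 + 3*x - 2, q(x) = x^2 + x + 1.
<p,q> = -86/15

Expand the product: p(x)·q(x) = 2*x^5 - x^4 + 2*x^3 - 2*x^2 + x - 2.
∫_{-1}^{1} of each monomial x^k gives [2/(k+1) if k even, 0 if k odd]. Integrating term-by-term (or equivalently evaluating the antiderivative F(x) = x^6/3 - x^5/5 + x^4/2 - 2*x^3/3 + x^2/2 - 2*x at the endpoints):
  F(1) − F(−1) = -23/15 − (21/5) = -86/15.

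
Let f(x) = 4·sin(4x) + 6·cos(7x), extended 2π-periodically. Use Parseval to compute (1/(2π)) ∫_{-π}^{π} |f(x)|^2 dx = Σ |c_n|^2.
Σ |c_n|^2 = 26

Expand |f|^2 and use orthogonality of {sin(nx), cos(mx)} on [-π, π]:
  ∫_{-π}^{π} sin(nx)^2 dx = π, ∫ cos(mx)^2 dx = π, and cross terms integrate to 0.
So ∫_{-π}^{π} f(x)^2 dx = 4^2 · π + 6^2 · π = (16 + 36)π.
Divide by 2π: (16 + 36)/2 = 26.
By Parseval, this equals Σ |c_n|^2.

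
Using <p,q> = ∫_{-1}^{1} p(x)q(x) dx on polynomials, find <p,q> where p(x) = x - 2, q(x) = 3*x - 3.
<p,q> = 14

Expand the product: p(x)·q(x) = 3*x^2 - 9*x + 6.
∫_{-1}^{1} of each monomial x^k gives [2/(k+1) if k even, 0 if k odd]. Integrating term-by-term (or equivalently evaluating the antiderivative F(x) = x^3 - 9*x^2/2 + 6*x at the endpoints):
  F(1) − F(−1) = 5/2 − (-23/2) = 14.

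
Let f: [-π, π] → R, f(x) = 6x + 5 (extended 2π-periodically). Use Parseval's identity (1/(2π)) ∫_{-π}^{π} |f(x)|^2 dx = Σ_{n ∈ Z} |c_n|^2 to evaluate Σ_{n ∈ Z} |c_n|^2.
Σ |c_n|^2 = 12π^2 + 25

Expand and integrate term by term over [-π, π]:
  ∫ (6x)^2 dx = 36·(2π^3/3); ∫ 2·6·(5)·x dx = 0 (odd integrand); ∫ 5^2 dx = 25·2π.
So (1/(2π)) ∫_{-π}^{π} (6x + 5)^2 dx = 36π^2/3 + 25 = 12π^2 + 25.
Parseval ⇒ Σ |c_n|^2 = 12π^2 + 25.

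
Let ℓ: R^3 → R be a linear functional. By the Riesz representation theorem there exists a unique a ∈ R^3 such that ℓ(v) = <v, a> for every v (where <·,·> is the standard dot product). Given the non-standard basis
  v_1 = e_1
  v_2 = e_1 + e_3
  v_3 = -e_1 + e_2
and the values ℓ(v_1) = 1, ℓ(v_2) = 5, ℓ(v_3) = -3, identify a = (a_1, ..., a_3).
a = (1, -2, 4)

Write a = (a_1, ..., a_3) in the standard basis. For each basis vector v_i, ℓ(v_i) = <v_i, a> is a linear equation in the a_j's. Collect the n equations into a matrix system V a = ℓ, where row i of V is v_i (expressed in the standard basis). Since V is invertible (lower-triangular with 1s on the diagonal, up to permutation), solve by back-substitution:
  V =
[[1, 0, 0],
 [1, 0, 1],
 [-1, 1, 0]]
  V a = (1, 5, -3)
Solving gives a = (1, -2, 4).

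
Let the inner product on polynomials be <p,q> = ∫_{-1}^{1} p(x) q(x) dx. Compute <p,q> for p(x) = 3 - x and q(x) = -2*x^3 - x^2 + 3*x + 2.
<p,q> = 44/5

Expand the product: p(x)·q(x) = 2*x^4 - 5*x^3 - 6*x^2 + 7*x + 6.
∫_{-1}^{1} of each monomial x^k gives [2/(k+1) if k even, 0 if k odd]. Integrating term-by-term (or equivalently evaluating the antiderivative F(x) = 2*x^5/5 - 5*x^4/4 - 2*x^3 + 7*x^2/2 + 6*x at the endpoints):
  F(1) − F(−1) = 133/20 − (-43/20) = 44/5.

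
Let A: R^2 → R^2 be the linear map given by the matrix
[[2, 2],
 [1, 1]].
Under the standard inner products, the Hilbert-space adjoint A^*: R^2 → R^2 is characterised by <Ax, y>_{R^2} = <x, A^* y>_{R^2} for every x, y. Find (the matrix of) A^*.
A^* = A^T =
[[2, 1],
 [2, 1]]

For real matrices with standard dot products, the defining identity <Ax, y> = <x, A^* y> gives (Ax)^T y = x^T (A^*) y, i.e. x^T A^T y = x^T (A^*) y. Since this holds for all x, y, we must have A^* = A^T. Therefore
A^* =
[[2, 1],
 [2, 1]].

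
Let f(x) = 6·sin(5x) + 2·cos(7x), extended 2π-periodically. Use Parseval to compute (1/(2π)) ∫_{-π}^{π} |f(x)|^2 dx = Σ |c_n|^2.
Σ |c_n|^2 = 20

Expand |f|^2 and use orthogonality of {sin(nx), cos(mx)} on [-π, π]:
  ∫_{-π}^{π} sin(nx)^2 dx = π, ∫ cos(mx)^2 dx = π, and cross terms integrate to 0.
So ∫_{-π}^{π} f(x)^2 dx = 6^2 · π + 2^2 · π = (36 + 4)π.
Divide by 2π: (36 + 4)/2 = 20.
By Parseval, this equals Σ |c_n|^2.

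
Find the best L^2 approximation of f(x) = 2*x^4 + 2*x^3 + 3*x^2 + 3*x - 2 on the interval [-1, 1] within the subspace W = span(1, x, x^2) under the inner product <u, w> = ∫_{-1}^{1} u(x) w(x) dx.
g(x) = 33*x^2/7 + 21*x/5 - 76/35

The best approximation g ∈ W is the orthogonal projection of f onto W. Writing g = a_0 + a_1 x + a_2 x^2, the coefficients solve the normal equations G · a = b where
  G_{ij} = <φ_i, φ_j> and b_i = <f, φ_i>, with φ_0 = 1, φ_1 = x, φ_2 = x^2.
G =
  [2, 0, 2/3]
  [0, 2/3, 0]
  [2/3, 0, 2/5],
b = (-6/5, 14/5, 46/105).
Solving gives a_0 = -76/35, a_1 = 21/5, a_2 = 33/7, so
  g(x) = 33*x^2/7 + 21*x/5 - 76/35.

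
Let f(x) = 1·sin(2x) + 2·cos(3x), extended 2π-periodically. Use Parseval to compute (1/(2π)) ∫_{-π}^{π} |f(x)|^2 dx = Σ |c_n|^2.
Σ |c_n|^2 = 5/2

Expand |f|^2 and use orthogonality of {sin(nx), cos(mx)} on [-π, π]:
  ∫_{-π}^{π} sin(nx)^2 dx = π, ∫ cos(mx)^2 dx = π, and cross terms integrate to 0.
So ∫_{-π}^{π} f(x)^2 dx = 1^2 · π + 2^2 · π = (1 + 4)π.
Divide by 2π: (1 + 4)/2 = 5/2.
By Parseval, this equals Σ |c_n|^2.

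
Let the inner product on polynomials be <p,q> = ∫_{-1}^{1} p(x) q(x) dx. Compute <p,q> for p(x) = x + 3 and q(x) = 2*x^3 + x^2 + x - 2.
<p,q> = -128/15

Expand the product: p(x)·q(x) = 2*x^4 + 7*x^3 + 4*x^2 + x - 6.
∫_{-1}^{1} of each monomial x^k gives [2/(k+1) if k even, 0 if k odd]. Integrating term-by-term (or equivalently evaluating the antiderivative F(x) = 2*x^5/5 + 7*x^4/4 + 4*x^3/3 + x^2/2 - 6*x at the endpoints):
  F(1) − F(−1) = -121/60 − (391/60) = -128/15.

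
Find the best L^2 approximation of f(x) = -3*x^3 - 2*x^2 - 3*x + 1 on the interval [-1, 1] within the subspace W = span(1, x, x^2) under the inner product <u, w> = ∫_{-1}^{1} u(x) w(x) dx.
g(x) = -2*x^2 - 24*x/5 + 1

The best approximation g ∈ W is the orthogonal projection of f onto W. Writing g = a_0 + a_1 x + a_2 x^2, the coefficients solve the normal equations G · a = b where
  G_{ij} = <φ_i, φ_j> and b_i = <f, φ_i>, with φ_0 = 1, φ_1 = x, φ_2 = x^2.
G =
  [2, 0, 2/3]
  [0, 2/3, 0]
  [2/3, 0, 2/5],
b = (2/3, -16/5, -2/15).
Solving gives a_0 = 1, a_1 = -24/5, a_2 = -2, so
  g(x) = -2*x^2 - 24*x/5 + 1.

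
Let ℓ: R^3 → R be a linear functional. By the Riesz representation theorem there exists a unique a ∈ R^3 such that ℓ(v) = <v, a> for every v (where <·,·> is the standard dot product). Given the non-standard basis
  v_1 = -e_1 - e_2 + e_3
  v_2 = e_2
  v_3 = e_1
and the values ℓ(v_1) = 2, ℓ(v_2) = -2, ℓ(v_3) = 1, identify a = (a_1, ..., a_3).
a = (1, -2, 1)

Write a = (a_1, ..., a_3) in the standard basis. For each basis vector v_i, ℓ(v_i) = <v_i, a> is a linear equation in the a_j's. Collect the n equations into a matrix system V a = ℓ, where row i of V is v_i (expressed in the standard basis). Since V is invertible (lower-triangular with 1s on the diagonal, up to permutation), solve by back-substitution:
  V =
[[-1, -1, 1],
 [0, 1, 0],
 [1, 0, 0]]
  V a = (2, -2, 1)
Solving gives a = (1, -2, 1).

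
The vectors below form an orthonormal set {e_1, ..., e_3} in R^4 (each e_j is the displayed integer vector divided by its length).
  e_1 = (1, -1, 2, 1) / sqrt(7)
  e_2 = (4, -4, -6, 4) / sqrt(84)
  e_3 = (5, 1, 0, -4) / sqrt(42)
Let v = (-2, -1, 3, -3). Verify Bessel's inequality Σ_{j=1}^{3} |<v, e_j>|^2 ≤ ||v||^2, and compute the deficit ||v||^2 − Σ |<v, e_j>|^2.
Σ |<v, e_j>|^2 = 201/14; ||v||^2 = 23; deficit = 121/14

Write each e_j = u_j / sqrt(<u_j, u_j>) where u_j is the displayed integer vector. Then <v, e_j> = <v, u_j> / sqrt(<u_j, u_j>), so |<v, e_j>|^2 = <v, u_j>^2 / <u_j, u_j>.
Coefficients: <v, e_1> = 2/sqrt(7), <v, e_2> = -34/sqrt(84), <v, e_3> = 1/sqrt(42).
Square and sum: Σ |<v, e_j>|^2 = 201/14.
Compute ||v||^2 = v·v = 23.
Deficit = 23 − 201/14 = 121/14 ≥ 0, confirming Bessel's inequality. (The deficit equals ||v − Σ <v,e_j> e_j||^2, the squared distance from v to span{e_j}.)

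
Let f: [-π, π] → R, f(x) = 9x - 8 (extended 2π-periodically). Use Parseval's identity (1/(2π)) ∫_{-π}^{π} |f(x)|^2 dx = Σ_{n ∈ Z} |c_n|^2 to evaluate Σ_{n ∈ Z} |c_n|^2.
Σ |c_n|^2 = 27π^2 + 64

Expand and integrate term by term over [-π, π]:
  ∫ (9x)^2 dx = 81·(2π^3/3); ∫ 2·9·(-8)·x dx = 0 (odd integrand); ∫ (-8)^2 dx = 64·2π.
So (1/(2π)) ∫_{-π}^{π} (9x - 8)^2 dx = 81π^2/3 + 64 = 27π^2 + 64.
Parseval ⇒ Σ |c_n|^2 = 27π^2 + 64.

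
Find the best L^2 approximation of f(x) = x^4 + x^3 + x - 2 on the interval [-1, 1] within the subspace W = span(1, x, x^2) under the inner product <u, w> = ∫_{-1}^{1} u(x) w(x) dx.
g(x) = 6*x^2/7 + 8*x/5 - 73/35

The best approximation g ∈ W is the orthogonal projection of f onto W. Writing g = a_0 + a_1 x + a_2 x^2, the coefficients solve the normal equations G · a = b where
  G_{ij} = <φ_i, φ_j> and b_i = <f, φ_i>, with φ_0 = 1, φ_1 = x, φ_2 = x^2.
G =
  [2, 0, 2/3]
  [0, 2/3, 0]
  [2/3, 0, 2/5],
b = (-18/5, 16/15, -22/21).
Solving gives a_0 = -73/35, a_1 = 8/5, a_2 = 6/7, so
  g(x) = 6*x^2/7 + 8*x/5 - 73/35.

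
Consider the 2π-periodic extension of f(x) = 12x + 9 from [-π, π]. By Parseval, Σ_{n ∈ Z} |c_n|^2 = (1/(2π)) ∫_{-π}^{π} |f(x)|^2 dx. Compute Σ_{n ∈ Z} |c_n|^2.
Σ |c_n|^2 = 48π^2 + 81

Expand and integrate term by term over [-π, π]:
  ∫ (12x)^2 dx = 144·(2π^3/3); ∫ 2·12·(9)·x dx = 0 (odd integrand); ∫ 9^2 dx = 81·2π.
So (1/(2π)) ∫_{-π}^{π} (12x + 9)^2 dx = 144π^2/3 + 81 = 48π^2 + 81.
Parseval ⇒ Σ |c_n|^2 = 48π^2 + 81.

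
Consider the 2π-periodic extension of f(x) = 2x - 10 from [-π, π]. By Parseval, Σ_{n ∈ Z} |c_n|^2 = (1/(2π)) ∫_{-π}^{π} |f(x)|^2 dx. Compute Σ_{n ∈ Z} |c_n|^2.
Σ |c_n|^2 = 4π^2/3 + 100

Expand and integrate term by term over [-π, π]:
  ∫ (2x)^2 dx = 4·(2π^3/3); ∫ 2·2·(-10)·x dx = 0 (odd integrand); ∫ (-10)^2 dx = 100·2π.
So (1/(2π)) ∫_{-π}^{π} (2x - 10)^2 dx = 4π^2/3 + 100 = 4π^2/3 + 100.
Parseval ⇒ Σ |c_n|^2 = 4π^2/3 + 100.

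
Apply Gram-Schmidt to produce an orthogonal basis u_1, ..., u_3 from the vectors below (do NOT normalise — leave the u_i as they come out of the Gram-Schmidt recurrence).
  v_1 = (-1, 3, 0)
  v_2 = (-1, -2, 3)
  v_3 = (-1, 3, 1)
Orthogonal basis:
  u_1 = (-1, 3, 0)
  u_2 = (-3/2, -1/2, 3)
  u_3 = (9/23, 3/23, 5/23)

Apply the Gram-Schmidt recurrence
  u_1 = v_1
  u_i = v_i − Σ_{j<i} ((v_i · u_j) / (u_j · u_j)) · u_j.

Step by step this gives:
  u_1 = (-1, 3, 0)
  u_2 = (-3/2, -1/2, 3)
  u_3 = (9/23, 3/23, 5/23)

Orthogonality check:
  u_2 · u_1 = 0 (should be 0)
  u_3 · u_1 = 0 (should be 0)
  u_3 · u_2 = 0 (should be 0)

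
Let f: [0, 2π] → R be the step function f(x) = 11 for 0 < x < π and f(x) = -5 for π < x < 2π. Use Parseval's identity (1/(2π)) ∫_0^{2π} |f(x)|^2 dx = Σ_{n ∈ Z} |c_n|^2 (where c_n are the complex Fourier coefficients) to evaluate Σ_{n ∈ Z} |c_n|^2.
Σ |c_n|^2 = 73

Parseval equates the L^2 energy of f (normalised by 1/(2π)) with the ℓ^2 sum of its Fourier coefficients: (1/(2π)) ∫_0^{2π} |f|^2 = Σ |c_n|^2.
Compute the left side: (1/(2π)) [∫_0^π 11^2 dx + ∫_π^{2π} (-5)^2 dx] = (1/(2π)) · (121π + 25π) = (121 + 25)/2 = 73.
So Σ_{n ∈ Z} |c_n|^2 = 73.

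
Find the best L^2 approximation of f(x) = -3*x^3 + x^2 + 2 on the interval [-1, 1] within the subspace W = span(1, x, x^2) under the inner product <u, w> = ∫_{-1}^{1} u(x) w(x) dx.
g(x) = x^2 - 9*x/5 + 2

The best approximation g ∈ W is the orthogonal projection of f onto W. Writing g = a_0 + a_1 x + a_2 x^2, the coefficients solve the normal equations G · a = b where
  G_{ij} = <φ_i, φ_j> and b_i = <f, φ_i>, with φ_0 = 1, φ_1 = x, φ_2 = x^2.
G =
  [2, 0, 2/3]
  [0, 2/3, 0]
  [2/3, 0, 2/5],
b = (14/3, -6/5, 26/15).
Solving gives a_0 = 2, a_1 = -9/5, a_2 = 1, so
  g(x) = x^2 - 9*x/5 + 2.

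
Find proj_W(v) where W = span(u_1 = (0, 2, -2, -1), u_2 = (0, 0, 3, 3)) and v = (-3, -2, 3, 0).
proj_W(v) = (0, -22/9, 19/9, 8/9)

Set up U = [u_1 | ... | u_2] ∈ R^(4×2). The projector onto W = col(U) is P = U (U^T U)^(-1) U^T.
Compute U^T U =
  [9, -9]
  [-9, 18],
and U^T v = (-10, 9).
Solve U^T U · c = U^T v for the coefficients: c = (-11/9, -1/9). The projection is proj_W(v) = U c.
Check: (v - proj_W(v)) · u_1 = 0  (should be 0).
Check: (v - proj_W(v)) · u_2 = 0  (should be 0).
Result: proj_W(v) = (0, -22/9, 19/9, 8/9).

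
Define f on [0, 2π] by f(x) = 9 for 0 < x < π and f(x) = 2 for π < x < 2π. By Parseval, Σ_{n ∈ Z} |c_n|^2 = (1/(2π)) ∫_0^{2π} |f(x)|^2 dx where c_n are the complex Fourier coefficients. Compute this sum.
Σ |c_n|^2 = 85/2

Parseval equates the L^2 energy of f (normalised by 1/(2π)) with the ℓ^2 sum of its Fourier coefficients: (1/(2π)) ∫_0^{2π} |f|^2 = Σ |c_n|^2.
Compute the left side: (1/(2π)) [∫_0^π 9^2 dx + ∫_π^{2π} 2^2 dx] = (1/(2π)) · (81π + 4π) = (81 + 4)/2 = 85/2.
So Σ_{n ∈ Z} |c_n|^2 = 85/2.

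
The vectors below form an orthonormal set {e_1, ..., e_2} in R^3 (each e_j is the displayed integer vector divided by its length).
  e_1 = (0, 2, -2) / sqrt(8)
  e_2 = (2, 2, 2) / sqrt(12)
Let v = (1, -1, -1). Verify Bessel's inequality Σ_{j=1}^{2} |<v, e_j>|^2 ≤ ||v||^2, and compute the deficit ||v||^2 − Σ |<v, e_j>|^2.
Σ |<v, e_j>|^2 = 1/3; ||v||^2 = 3; deficit = 8/3

Write each e_j = u_j / sqrt(<u_j, u_j>) where u_j is the displayed integer vector. Then <v, e_j> = <v, u_j> / sqrt(<u_j, u_j>), so |<v, e_j>|^2 = <v, u_j>^2 / <u_j, u_j>.
Coefficients: <v, e_1> = 0/sqrt(8), <v, e_2> = -2/sqrt(12).
Square and sum: Σ |<v, e_j>|^2 = 1/3.
Compute ||v||^2 = v·v = 3.
Deficit = 3 − 1/3 = 8/3 ≥ 0, confirming Bessel's inequality. (The deficit equals ||v − Σ <v,e_j> e_j||^2, the squared distance from v to span{e_j}.)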